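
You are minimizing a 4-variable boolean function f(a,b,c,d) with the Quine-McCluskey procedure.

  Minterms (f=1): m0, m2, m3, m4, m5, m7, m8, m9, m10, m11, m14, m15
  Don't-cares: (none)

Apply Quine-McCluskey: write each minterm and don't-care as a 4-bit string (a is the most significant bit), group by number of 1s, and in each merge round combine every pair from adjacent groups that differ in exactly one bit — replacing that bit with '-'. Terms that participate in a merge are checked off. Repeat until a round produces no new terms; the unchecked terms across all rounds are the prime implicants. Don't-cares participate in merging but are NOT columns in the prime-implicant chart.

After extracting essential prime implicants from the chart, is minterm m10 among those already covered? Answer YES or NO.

YES

[col 0] 0000*, 0010*, 0011*, 0100*, 0101*, 0111*, 1000*, 1001*, 1010*, 1011*, 1110*, 1111*
[col 1] -000*, -010*, -011*, -111*, 0-00, 0-11*, 00-0*, 001-*, 01-1, 010-, 1-10*, 1-11*, 10-0*, 10-1*, 100-*, 101-*, 111-*
[col 2] --11, -0-0, -01-, 1-1-, 10--
Prime implicants: --11, -0-0, -01-, 0-00, 01-1, 010-, 1-1-, 10--
PI chart (minterm → PIs covering it):
  0 | -0-0,0-00
  2 | -0-0,-01-
  3 | --11,-01-
  4 | 0-00,010-
  5 | 01-1,010-
  7 | --11,01-1
  8 | -0-0,10--
  9 | 10--  (sole → essential)
  10 | -0-0,-01-,1-1-,10--
  11 | --11,-01-,1-1-,10--
  14 | 1-1-  (sole → essential)
  15 | --11,1-1-
Essential prime implicants: 1-1-, 10--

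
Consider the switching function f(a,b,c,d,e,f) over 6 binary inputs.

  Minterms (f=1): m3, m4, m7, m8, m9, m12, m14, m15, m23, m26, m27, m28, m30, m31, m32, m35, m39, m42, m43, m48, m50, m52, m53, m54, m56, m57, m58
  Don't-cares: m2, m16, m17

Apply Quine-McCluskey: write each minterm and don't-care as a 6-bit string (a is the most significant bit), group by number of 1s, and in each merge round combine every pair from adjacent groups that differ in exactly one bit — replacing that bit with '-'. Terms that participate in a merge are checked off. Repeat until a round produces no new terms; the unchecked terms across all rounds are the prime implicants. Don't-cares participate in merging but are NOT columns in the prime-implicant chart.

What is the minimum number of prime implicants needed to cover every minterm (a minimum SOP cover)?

12

Round 0: 000010✓ 000011✓ 000100✓ 000111✓ 001000✓ 001001✓ 001100✓ 001110✓ 001111✓ 010000✓ 010001✓ 010111✓ 011010✓ 011011✓ 011100✓ 011110✓ 011111✓ 100000✓ 100011✓ 100111✓ 101010✓ 101011✓ 110000✓ 110010✓ 110100✓ 110101✓ 110110✓ 111000✓ 111001✓ 111010✓
Round 1: -00011✓ -00111✓ -10000 -11010 0-0111✓ 0-1100✓ 0-1110✓ 0-1111✓ 00-100 00-111✓ 000-11✓ 00001- 001-00 00100- 0011-0✓ 00111-✓ 01-111✓ 01000- 011-10✓ 011-11✓ 01101-✓ 0111-0✓ 01111-✓ 1-0000 1-1010 10-011 100-11✓ 10101- 11-000✓ 11-010✓ 110-00✓ 110-10✓ 1100-0✓ 1101-0✓ 11010- 1110-0✓ 11100-
Round 2: -00-11 0--111 0-11-0 0-111- 011-1- 11-0-0 110--0
PIs = {-00-11, -10000, -11010, 0--111, 0-11-0, 0-111-, 00-100, 00001-, 001-00, 00100-, 01000-, 011-1-, 1-0000, 1-1010, 10-011, 10101-, 11-0-0, 110--0, 11010-, 11100-}
Coverage chart:
  m3: -00-11,00001-
  m4: 00-100 ←essential
  m7: -00-11,0--111
  m8: 001-00,00100-
  m9: 00100- ←essential
  m12: 0-11-0,00-100,001-00
  m14: 0-11-0,0-111-
  m15: 0--111,0-111-
  m23: 0--111 ←essential
  m26: -11010,011-1-
  m27: 011-1- ←essential
  m28: 0-11-0 ←essential
  m30: 0-11-0,0-111-,011-1-
  m31: 0--111,0-111-,011-1-
  m32: 1-0000 ←essential
  m35: -00-11,10-011
  m39: -00-11 ←essential
  m42: 1-1010,10101-
  m43: 10-011,10101-
  m48: -10000,1-0000,11-0-0,110--0
  m50: 11-0-0,110--0
  m52: 110--0,11010-
  m53: 11010- ←essential
  m54: 110--0 ←essential
  m56: 11-0-0,11100-
  m57: 11100- ←essential
  m58: -11010,1-1010,11-0-0
Essential: -00-11, 0--111, 0-11-0, 00-100, 00100-, 011-1-, 1-0000, 110--0, 11010-, 11100-
Petrick residual → -11010, 10101-
Min cover (12 terms): b'c'ef + bcd'ef' + a'def + a'cdf' + a'b'de'f' + a'b'cd'e' + a'bce + ac'd'e'f' + ab'cd'e + abc'f' + abc'de' + abcd'e'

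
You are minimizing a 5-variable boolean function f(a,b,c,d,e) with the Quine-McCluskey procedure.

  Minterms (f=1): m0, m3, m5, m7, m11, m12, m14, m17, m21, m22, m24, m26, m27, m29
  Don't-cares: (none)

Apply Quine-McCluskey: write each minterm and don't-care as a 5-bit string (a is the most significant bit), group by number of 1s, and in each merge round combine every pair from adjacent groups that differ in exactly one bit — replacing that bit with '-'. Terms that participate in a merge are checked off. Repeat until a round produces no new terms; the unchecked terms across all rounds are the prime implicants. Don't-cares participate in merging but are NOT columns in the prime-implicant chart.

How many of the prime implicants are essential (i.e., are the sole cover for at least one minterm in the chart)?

6

[col 0] 00000, 00011*, 00101*, 00111*, 01011*, 01100*, 01110*, 10001*, 10101*, 10110, 11000*, 11010*, 11011*, 11101*
[col 1] -0101, -1011, 0-011, 00-11, 001-1, 011-0, 1-101, 10-01, 110-0, 1101-
Prime implicants: -0101, -1011, 0-011, 00-11, 00000, 001-1, 011-0, 1-101, 10-01, 10110, 110-0, 1101-
PI chart (minterm → PIs covering it):
  0 | 00000  (sole → essential)
  3 | 0-011,00-11
  5 | -0101,001-1
  7 | 00-11,001-1
  11 | -1011,0-011
  12 | 011-0  (sole → essential)
  14 | 011-0  (sole → essential)
  17 | 10-01  (sole → essential)
  21 | -0101,1-101,10-01
  22 | 10110  (sole → essential)
  24 | 110-0  (sole → essential)
  26 | 110-0,1101-
  27 | -1011,1101-
  29 | 1-101  (sole → essential)
Essential prime implicants: 00000, 011-0, 1-101, 10-01, 10110, 110-0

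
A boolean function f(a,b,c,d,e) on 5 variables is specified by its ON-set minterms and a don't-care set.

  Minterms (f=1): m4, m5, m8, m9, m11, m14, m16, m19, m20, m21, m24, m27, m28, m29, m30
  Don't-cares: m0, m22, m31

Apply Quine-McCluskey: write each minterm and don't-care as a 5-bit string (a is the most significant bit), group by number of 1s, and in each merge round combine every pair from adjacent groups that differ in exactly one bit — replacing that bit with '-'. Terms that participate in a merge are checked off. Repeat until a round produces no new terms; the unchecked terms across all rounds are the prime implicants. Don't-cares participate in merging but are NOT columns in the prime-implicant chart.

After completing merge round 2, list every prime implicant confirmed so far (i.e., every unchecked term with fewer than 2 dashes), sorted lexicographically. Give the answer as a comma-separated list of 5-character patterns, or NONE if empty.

-1011, -1110, 010-1, 0100-, 1-011, 11-11

[col 0] 00000*, 00100*, 00101*, 01000*, 01001*, 01011*, 01110*, 10000*, 10011*, 10100*, 10101*, 10110*, 11000*, 11011*, 11100*, 11101*, 11110*, 11111*
[col 1] -0000*, -0100*, -0101*, -1000*, -1011, -1110, 0-000*, 00-00*, 0010-*, 010-1, 0100-, 1-000*, 1-011, 1-100*, 1-101*, 1-110*, 10-00*, 101-0*, 1010-*, 11-00*, 11-11, 111-0*, 111-1*, 1110-*, 1111-*
[col 2] --000, -0-00, -010-, 1--00, 1-1-0, 1-10-, 111--
Prime implicants: --000, -0-00, -010-, -1011, -1110, 010-1, 0100-, 1--00, 1-011, 1-1-0, 1-10-, 11-11, 111--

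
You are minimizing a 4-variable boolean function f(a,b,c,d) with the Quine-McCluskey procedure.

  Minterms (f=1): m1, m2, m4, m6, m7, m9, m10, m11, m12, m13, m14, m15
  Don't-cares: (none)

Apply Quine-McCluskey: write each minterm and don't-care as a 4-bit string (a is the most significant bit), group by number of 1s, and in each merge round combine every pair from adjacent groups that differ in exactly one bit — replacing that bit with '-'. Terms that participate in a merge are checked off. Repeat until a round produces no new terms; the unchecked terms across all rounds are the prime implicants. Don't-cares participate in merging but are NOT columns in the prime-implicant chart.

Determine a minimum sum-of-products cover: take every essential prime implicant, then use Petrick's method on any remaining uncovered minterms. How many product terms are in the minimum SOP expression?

5

Round 0: 0001✓ 0010✓ 0100✓ 0110✓ 0111✓ 1001✓ 1010✓ 1011✓ 1100✓ 1101✓ 1110✓ 1111✓
Round 1: -001 -010✓ -100✓ -110✓ -111✓ 0-10✓ 01-0✓ 011-✓ 1-01✓ 1-10✓ 1-11✓ 10-1✓ 101-✓ 11-0✓ 11-1✓ 110-✓ 111-✓
Round 2: --10 -1-0 -11- 1--1 1-1- 11--
PIs = {--10, -001, -1-0, -11-, 1--1, 1-1-, 11--}
Coverage chart:
  m1: -001 ←essential
  m2: --10 ←essential
  m4: -1-0 ←essential
  m6: --10,-1-0,-11-
  m7: -11- ←essential
  m9: -001,1--1
  m10: --10,1-1-
  m11: 1--1,1-1-
  m12: -1-0,11--
  m13: 1--1,11--
  m14: --10,-1-0,-11-,1-1-,11--
  m15: -11-,1--1,1-1-,11--
Essential: --10, -001, -1-0, -11-
Petrick residual → 1--1
Min cover (5 terms): cd' + b'c'd + bd' + bc + ad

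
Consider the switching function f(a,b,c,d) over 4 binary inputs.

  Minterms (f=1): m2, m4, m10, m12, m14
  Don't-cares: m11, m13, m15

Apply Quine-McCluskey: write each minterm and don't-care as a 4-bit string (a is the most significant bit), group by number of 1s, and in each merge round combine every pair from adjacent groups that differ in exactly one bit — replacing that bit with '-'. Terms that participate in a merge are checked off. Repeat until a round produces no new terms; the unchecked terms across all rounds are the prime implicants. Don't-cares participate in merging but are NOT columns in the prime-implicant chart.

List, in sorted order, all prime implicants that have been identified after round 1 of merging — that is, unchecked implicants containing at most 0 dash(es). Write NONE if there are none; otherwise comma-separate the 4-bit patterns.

Round 0: 0010✓ 0100✓ 1010✓ 1011✓ 1100✓ 1101✓ 1110✓ 1111✓
Round 1: -010 -100 1-10✓ 1-11✓ 101-✓ 11-0✓ 11-1✓ 110-✓ 111-✓
Round 2: 1-1- 11--
PIs = {-010, -100, 1-1-, 11--}

NONE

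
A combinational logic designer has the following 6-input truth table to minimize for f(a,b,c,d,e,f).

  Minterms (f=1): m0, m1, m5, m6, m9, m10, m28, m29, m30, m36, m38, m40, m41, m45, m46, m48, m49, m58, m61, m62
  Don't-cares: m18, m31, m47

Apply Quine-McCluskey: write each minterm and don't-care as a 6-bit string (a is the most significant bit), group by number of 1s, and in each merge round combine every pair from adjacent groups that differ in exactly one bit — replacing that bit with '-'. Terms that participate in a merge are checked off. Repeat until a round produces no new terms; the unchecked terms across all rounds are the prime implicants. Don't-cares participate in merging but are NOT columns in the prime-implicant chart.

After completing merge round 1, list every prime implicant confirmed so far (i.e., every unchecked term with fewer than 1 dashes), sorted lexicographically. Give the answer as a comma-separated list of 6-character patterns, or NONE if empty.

size-2^0 implicants → 000000(✓)  000001(✓)  000101(✓)  000110(✓)  001001(✓)  001010  010010  011100(✓)  011101(✓)  011110(✓)  011111(✓)  100100(✓)  100110(✓)  101000(✓)  101001(✓)  101101(✓)  101110(✓)  101111(✓)  110000(✓)  110001(✓)  111010(✓)  111101(✓)  111110(✓)
size-2^1 implicants → -00110  -01001  -11101  -11110  00-001  000-01  00000-  0111-0(✓)  0111-1(✓)  01110-(✓)  01111-(✓)  1-1101  1-1110  10-110  1001-0  101-01  10100-  1011-1  10111-  11000-  111-10
size-2^2 implicants → 0111--
Unchecked terms (primes): -00110, -01001, -11101, -11110, 00-001, 000-01, 00000-, 001010, 010010, 0111--, 1-1101, 1-1110, 10-110, 1001-0, 101-01, 10100-, 1011-1, 10111-, 11000-, 111-10

001010, 010010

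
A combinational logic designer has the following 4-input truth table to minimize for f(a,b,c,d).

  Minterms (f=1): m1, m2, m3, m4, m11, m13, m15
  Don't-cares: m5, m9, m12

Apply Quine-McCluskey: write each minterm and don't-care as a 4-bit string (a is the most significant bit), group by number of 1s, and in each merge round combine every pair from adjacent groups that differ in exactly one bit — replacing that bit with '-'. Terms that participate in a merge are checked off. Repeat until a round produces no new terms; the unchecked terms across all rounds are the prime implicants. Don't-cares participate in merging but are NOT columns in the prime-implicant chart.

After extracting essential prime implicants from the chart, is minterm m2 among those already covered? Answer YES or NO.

YES

[col 0] 0001*, 0010*, 0011*, 0100*, 0101*, 1001*, 1011*, 1100*, 1101*, 1111*
[col 1] -001*, -011*, -100*, -101*, 0-01*, 00-1*, 001-, 010-*, 1-01*, 1-11*, 10-1*, 11-1*, 110-*
[col 2] --01, -0-1, -10-, 1--1
Prime implicants: --01, -0-1, -10-, 001-, 1--1
PI chart (minterm → PIs covering it):
  1 | --01,-0-1
  2 | 001-  (sole → essential)
  3 | -0-1,001-
  4 | -10-  (sole → essential)
  11 | -0-1,1--1
  13 | --01,-10-,1--1
  15 | 1--1  (sole → essential)
Essential prime implicants: -10-, 001-, 1--1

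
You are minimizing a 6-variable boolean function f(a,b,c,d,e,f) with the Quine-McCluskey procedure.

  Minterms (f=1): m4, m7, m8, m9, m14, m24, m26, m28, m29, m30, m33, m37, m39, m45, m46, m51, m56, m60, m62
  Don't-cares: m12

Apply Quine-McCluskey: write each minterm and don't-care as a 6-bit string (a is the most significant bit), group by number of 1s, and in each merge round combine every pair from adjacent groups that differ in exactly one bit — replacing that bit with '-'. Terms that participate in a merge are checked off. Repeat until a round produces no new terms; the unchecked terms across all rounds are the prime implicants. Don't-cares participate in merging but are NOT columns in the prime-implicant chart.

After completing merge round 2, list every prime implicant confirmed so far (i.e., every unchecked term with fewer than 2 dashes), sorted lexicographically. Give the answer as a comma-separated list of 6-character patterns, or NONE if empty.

-00111, 00-100, 00100-, 01110-, 10-101, 100-01, 1001-1, 110011

[col 0] 000100*, 000111*, 001000*, 001001*, 001100*, 001110*, 011000*, 011010*, 011100*, 011101*, 011110*, 100001*, 100101*, 100111*, 101101*, 101110*, 110011, 111000*, 111100*, 111110*
[col 1] -00111, -01110*, -11000*, -11100*, -11110*, 0-1000*, 0-1100*, 0-1110*, 00-100, 001-00*, 00100-, 0011-0*, 011-00*, 011-10*, 0110-0*, 0111-0*, 01110-, 1-1110*, 10-101, 100-01, 1001-1, 111-00*, 1111-0*
[col 2] --1110, -11-00, -111-0, 0-1-00, 0-11-0, 011--0
Prime implicants: --1110, -00111, -11-00, -111-0, 0-1-00, 0-11-0, 00-100, 00100-, 011--0, 01110-, 10-101, 100-01, 1001-1, 110011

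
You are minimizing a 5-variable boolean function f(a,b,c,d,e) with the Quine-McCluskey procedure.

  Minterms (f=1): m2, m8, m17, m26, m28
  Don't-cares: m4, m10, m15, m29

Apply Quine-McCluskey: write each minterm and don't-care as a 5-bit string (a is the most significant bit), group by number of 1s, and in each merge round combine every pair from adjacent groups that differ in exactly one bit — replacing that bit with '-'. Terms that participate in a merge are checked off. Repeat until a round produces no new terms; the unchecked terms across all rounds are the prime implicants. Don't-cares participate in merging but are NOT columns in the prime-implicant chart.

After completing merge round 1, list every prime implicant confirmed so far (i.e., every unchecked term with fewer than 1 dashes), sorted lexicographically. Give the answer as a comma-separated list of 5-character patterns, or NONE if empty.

size-2^0 implicants → 00010(✓)  00100  01000(✓)  01010(✓)  01111  10001  11010(✓)  11100(✓)  11101(✓)
size-2^1 implicants → -1010  0-010  010-0  1110-
Unchecked terms (primes): -1010, 0-010, 00100, 010-0, 01111, 10001, 1110-

00100, 01111, 10001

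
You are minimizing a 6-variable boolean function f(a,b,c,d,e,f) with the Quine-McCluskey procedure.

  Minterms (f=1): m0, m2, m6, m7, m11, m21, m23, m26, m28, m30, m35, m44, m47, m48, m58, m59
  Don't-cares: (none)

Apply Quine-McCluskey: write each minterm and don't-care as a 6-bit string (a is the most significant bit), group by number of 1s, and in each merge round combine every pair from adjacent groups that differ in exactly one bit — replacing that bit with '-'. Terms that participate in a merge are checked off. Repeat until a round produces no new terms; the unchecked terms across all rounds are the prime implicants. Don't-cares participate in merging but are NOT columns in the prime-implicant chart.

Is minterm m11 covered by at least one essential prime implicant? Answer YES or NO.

YES

Round 0: 000000✓ 000010✓ 000110✓ 000111✓ 001011 010101✓ 010111✓ 011010✓ 011100✓ 011110✓ 100011 101100 101111 110000 111010✓ 111011✓
Round 1: -11010 0-0111 000-10 0000-0 00011- 0101-1 011-10 0111-0 11101-
PIs = {-11010, 0-0111, 000-10, 0000-0, 00011-, 001011, 0101-1, 011-10, 0111-0, 100011, 101100, 101111, 110000, 11101-}
Coverage chart:
  m0: 0000-0 ←essential
  m2: 000-10,0000-0
  m6: 000-10,00011-
  m7: 0-0111,00011-
  m11: 001011 ←essential
  m21: 0101-1 ←essential
  m23: 0-0111,0101-1
  m26: -11010,011-10
  m28: 0111-0 ←essential
  m30: 011-10,0111-0
  m35: 100011 ←essential
  m44: 101100 ←essential
  m47: 101111 ←essential
  m48: 110000 ←essential
  m58: -11010,11101-
  m59: 11101- ←essential
Essential: 0000-0, 001011, 0101-1, 0111-0, 100011, 101100, 101111, 110000, 11101-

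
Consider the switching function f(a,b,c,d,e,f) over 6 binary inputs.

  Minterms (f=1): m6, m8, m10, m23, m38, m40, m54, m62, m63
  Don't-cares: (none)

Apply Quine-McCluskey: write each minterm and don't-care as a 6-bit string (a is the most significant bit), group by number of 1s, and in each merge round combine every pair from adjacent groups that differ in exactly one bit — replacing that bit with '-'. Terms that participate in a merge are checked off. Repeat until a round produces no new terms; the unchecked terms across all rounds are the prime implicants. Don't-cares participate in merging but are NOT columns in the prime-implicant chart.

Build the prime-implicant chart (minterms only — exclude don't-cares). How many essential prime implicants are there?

5

size-2^0 implicants → 000110(✓)  001000(✓)  001010(✓)  010111  100110(✓)  101000(✓)  110110(✓)  111110(✓)  111111(✓)
size-2^1 implicants → -00110  -01000  0010-0  1-0110  11-110  11111-
Unchecked terms (primes): -00110, -01000, 0010-0, 010111, 1-0110, 11-110, 11111-
Minterm coverage:
  m6 ⊆ -00110 [E]
  m8 ⊆ -01000,0010-0
  m10 ⊆ 0010-0 [E]
  m23 ⊆ 010111 [E]
  m38 ⊆ -00110,1-0110
  m40 ⊆ -01000 [E]
  m54 ⊆ 1-0110,11-110
  m62 ⊆ 11-110,11111-
  m63 ⊆ 11111- [E]
E = {-00110, -01000, 0010-0, 010111, 11111-}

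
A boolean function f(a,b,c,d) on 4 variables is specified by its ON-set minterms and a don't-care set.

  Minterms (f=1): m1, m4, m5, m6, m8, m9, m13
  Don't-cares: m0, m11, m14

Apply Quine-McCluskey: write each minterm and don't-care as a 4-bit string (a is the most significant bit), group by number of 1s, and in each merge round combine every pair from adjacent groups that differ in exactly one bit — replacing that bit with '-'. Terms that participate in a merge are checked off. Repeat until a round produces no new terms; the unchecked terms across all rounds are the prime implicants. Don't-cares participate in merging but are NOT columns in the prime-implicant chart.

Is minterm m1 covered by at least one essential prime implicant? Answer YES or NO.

[col 0] 0000*, 0001*, 0100*, 0101*, 0110*, 1000*, 1001*, 1011*, 1101*, 1110*
[col 1] -000*, -001*, -101*, -110, 0-00*, 0-01*, 000-*, 01-0, 010-*, 1-01*, 10-1, 100-*
[col 2] --01, -00-, 0-0-
Prime implicants: --01, -00-, -110, 0-0-, 01-0, 10-1
PI chart (minterm → PIs covering it):
  1 | --01,-00-,0-0-
  4 | 0-0-,01-0
  5 | --01,0-0-
  6 | -110,01-0
  8 | -00-  (sole → essential)
  9 | --01,-00-,10-1
  13 | --01  (sole → essential)
Essential prime implicants: --01, -00-

YES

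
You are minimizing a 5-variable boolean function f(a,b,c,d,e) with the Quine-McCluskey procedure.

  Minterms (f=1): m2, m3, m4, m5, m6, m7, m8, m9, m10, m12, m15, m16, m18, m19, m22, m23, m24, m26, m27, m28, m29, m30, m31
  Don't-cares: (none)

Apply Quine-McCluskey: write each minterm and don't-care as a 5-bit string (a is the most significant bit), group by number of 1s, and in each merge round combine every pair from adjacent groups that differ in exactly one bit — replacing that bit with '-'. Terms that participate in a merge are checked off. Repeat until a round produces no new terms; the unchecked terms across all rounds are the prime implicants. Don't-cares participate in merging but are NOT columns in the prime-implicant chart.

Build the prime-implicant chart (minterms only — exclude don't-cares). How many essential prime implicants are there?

size-2^0 implicants → 00010(✓)  00011(✓)  00100(✓)  00101(✓)  00110(✓)  00111(✓)  01000(✓)  01001(✓)  01010(✓)  01100(✓)  01111(✓)  10000(✓)  10010(✓)  10011(✓)  10110(✓)  10111(✓)  11000(✓)  11010(✓)  11011(✓)  11100(✓)  11101(✓)  11110(✓)  11111(✓)
size-2^1 implicants → -0010(✓)  -0011(✓)  -0110(✓)  -0111(✓)  -1000(✓)  -1010(✓)  -1100(✓)  -1111(✓)  0-010(✓)  0-100  0-111(✓)  00-10(✓)  00-11(✓)  0001-(✓)  001-0(✓)  001-1(✓)  0010-(✓)  0011-(✓)  01-00(✓)  010-0(✓)  0100-  1-000(✓)  1-010(✓)  1-011(✓)  1-110(✓)  1-111(✓)  10-10(✓)  10-11(✓)  100-0(✓)  1001-(✓)  1011-(✓)  11-00(✓)  11-10(✓)  11-11(✓)  110-0(✓)  1101-(✓)  111-0(✓)  111-1(✓)  1110-(✓)  1111-(✓)
size-2^2 implicants → --010  --111  -0-10(✓)  -0-11(✓)  -001-(✓)  -011-(✓)  -1-00  -10-0  00-1-(✓)  001--  1--10(✓)  1--11(✓)  1-0-0  1-01-(✓)  1-11-(✓)  10-1-(✓)  11--0  11-1-(✓)  111--
size-2^3 implicants → -0-1-  1--1-
Unchecked terms (primes): --010, --111, -0-1-, -1-00, -10-0, 0-100, 001--, 0100-, 1--1-, 1-0-0, 11--0, 111--
Minterm coverage:
  m2 ⊆ --010,-0-1-
  m3 ⊆ -0-1- [E]
  m4 ⊆ 0-100,001--
  m5 ⊆ 001-- [E]
  m6 ⊆ -0-1-,001--
  m7 ⊆ --111,-0-1-,001--
  m8 ⊆ -1-00,-10-0,0100-
  m9 ⊆ 0100- [E]
  m10 ⊆ --010,-10-0
  m12 ⊆ -1-00,0-100
  m15 ⊆ --111 [E]
  m16 ⊆ 1-0-0 [E]
  m18 ⊆ --010,-0-1-,1--1-,1-0-0
  m19 ⊆ -0-1-,1--1-
  m22 ⊆ -0-1-,1--1-
  m23 ⊆ --111,-0-1-,1--1-
  m24 ⊆ -1-00,-10-0,1-0-0,11--0
  m26 ⊆ --010,-10-0,1--1-,1-0-0,11--0
  m27 ⊆ 1--1- [E]
  m28 ⊆ -1-00,11--0,111--
  m29 ⊆ 111-- [E]
  m30 ⊆ 1--1-,11--0,111--
  m31 ⊆ --111,1--1-,111--
E = {--111, -0-1-, 001--, 0100-, 1--1-, 1-0-0, 111--}

7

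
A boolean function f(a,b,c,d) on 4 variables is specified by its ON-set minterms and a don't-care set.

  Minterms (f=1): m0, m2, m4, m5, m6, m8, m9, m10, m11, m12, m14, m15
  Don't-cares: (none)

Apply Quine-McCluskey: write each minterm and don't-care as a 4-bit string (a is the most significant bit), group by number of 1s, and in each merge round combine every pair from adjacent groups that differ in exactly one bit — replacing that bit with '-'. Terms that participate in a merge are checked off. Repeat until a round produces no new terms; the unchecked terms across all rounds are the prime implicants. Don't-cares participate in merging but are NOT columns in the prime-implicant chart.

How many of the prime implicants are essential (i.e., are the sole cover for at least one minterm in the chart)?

Round 0: 0000✓ 0010✓ 0100✓ 0101✓ 0110✓ 1000✓ 1001✓ 1010✓ 1011✓ 1100✓ 1110✓ 1111✓
Round 1: -000✓ -010✓ -100✓ -110✓ 0-00✓ 0-10✓ 00-0✓ 01-0✓ 010- 1-00✓ 1-10✓ 1-11✓ 10-0✓ 10-1✓ 100-✓ 101-✓ 11-0✓ 111-✓
Round 2: --00✓ --10✓ -0-0✓ -1-0✓ 0--0✓ 1--0✓ 1-1- 10--
Round 3: ---0
PIs = {---0, 010-, 1-1-, 10--}
Coverage chart:
  m0: ---0 ←essential
  m2: ---0 ←essential
  m4: ---0,010-
  m5: 010- ←essential
  m6: ---0 ←essential
  m8: ---0,10--
  m9: 10-- ←essential
  m10: ---0,1-1-,10--
  m11: 1-1-,10--
  m12: ---0 ←essential
  m14: ---0,1-1-
  m15: 1-1- ←essential
Essential: ---0, 010-, 1-1-, 10--

4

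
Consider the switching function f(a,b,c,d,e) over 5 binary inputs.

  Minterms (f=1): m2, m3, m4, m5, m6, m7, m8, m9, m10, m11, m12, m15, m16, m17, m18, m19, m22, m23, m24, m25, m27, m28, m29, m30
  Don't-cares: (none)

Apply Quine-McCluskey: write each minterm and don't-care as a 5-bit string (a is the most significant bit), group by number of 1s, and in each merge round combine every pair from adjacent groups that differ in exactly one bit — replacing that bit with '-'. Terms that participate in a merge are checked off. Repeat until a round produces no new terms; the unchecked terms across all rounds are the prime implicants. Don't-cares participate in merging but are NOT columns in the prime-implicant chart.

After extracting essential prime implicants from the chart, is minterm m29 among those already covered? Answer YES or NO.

[col 0] 00010*, 00011*, 00100*, 00101*, 00110*, 00111*, 01000*, 01001*, 01010*, 01011*, 01100*, 01111*, 10000*, 10001*, 10010*, 10011*, 10110*, 10111*, 11000*, 11001*, 11011*, 11100*, 11101*, 11110*
[col 1] -0010*, -0011*, -0110*, -0111*, -1000*, -1001*, -1011*, -1100*, 0-010*, 0-011*, 0-100, 0-111*, 00-10*, 00-11*, 0001-*, 001-0*, 001-1*, 0010-*, 0011-*, 01-00*, 01-11*, 010-0*, 010-1*, 0100-*, 0101-*, 1-000*, 1-001*, 1-011*, 1-110, 10-10*, 10-11*, 100-0*, 100-1*, 1000-*, 1001-*, 1011-*, 11-00*, 11-01*, 110-1*, 1100-*, 111-0, 1110-*
[col 2] --011, -0-10*, -0-11*, -001-*, -011-*, -1-00, -10-1, -100-, 0--11, 0-01-, 00-1-*, 001--, 010--, 1-0-1, 1-00-, 10-1-*, 100--, 11-0-
[col 3] -0-1-
Prime implicants: --011, -0-1-, -1-00, -10-1, -100-, 0--11, 0-01-, 0-100, 001--, 010--, 1-0-1, 1-00-, 1-110, 100--, 11-0-, 111-0
PI chart (minterm → PIs covering it):
  2 | -0-1-,0-01-
  3 | --011,-0-1-,0--11,0-01-
  4 | 0-100,001--
  5 | 001--  (sole → essential)
  6 | -0-1-,001--
  7 | -0-1-,0--11,001--
  8 | -1-00,-100-,010--
  9 | -10-1,-100-,010--
  10 | 0-01-,010--
  11 | --011,-10-1,0--11,0-01-,010--
  12 | -1-00,0-100
  15 | 0--11  (sole → essential)
  16 | 1-00-,100--
  17 | 1-0-1,1-00-,100--
  18 | -0-1-,100--
  19 | --011,-0-1-,1-0-1,100--
  22 | -0-1-,1-110
  23 | -0-1-  (sole → essential)
  24 | -1-00,-100-,1-00-,11-0-
  25 | -10-1,-100-,1-0-1,1-00-,11-0-
  27 | --011,-10-1,1-0-1
  28 | -1-00,11-0-,111-0
  29 | 11-0-  (sole → essential)
  30 | 1-110,111-0
Essential prime implicants: -0-1-, 0--11, 001--, 11-0-

YES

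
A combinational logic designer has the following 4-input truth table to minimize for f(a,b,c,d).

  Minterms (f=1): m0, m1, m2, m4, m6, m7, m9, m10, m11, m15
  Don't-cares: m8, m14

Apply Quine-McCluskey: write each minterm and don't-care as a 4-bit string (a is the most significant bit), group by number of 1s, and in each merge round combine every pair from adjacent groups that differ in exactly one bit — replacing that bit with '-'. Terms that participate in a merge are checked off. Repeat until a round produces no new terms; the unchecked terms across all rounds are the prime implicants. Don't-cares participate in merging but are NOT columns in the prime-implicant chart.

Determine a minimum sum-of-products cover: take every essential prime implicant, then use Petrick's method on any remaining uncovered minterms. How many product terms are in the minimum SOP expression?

4

[col 0] 0000*, 0001*, 0010*, 0100*, 0110*, 0111*, 1000*, 1001*, 1010*, 1011*, 1110*, 1111*
[col 1] -000*, -001*, -010*, -110*, -111*, 0-00*, 0-10*, 00-0*, 000-*, 01-0*, 011-*, 1-10*, 1-11*, 10-0*, 10-1*, 100-*, 101-*, 111-*
[col 2] --10, -0-0, -00-, -11-, 0--0, 1-1-, 10--
Prime implicants: --10, -0-0, -00-, -11-, 0--0, 1-1-, 10--
PI chart (minterm → PIs covering it):
  0 | -0-0,-00-,0--0
  1 | -00-  (sole → essential)
  2 | --10,-0-0,0--0
  4 | 0--0  (sole → essential)
  6 | --10,-11-,0--0
  7 | -11-  (sole → essential)
  9 | -00-,10--
  10 | --10,-0-0,1-1-,10--
  11 | 1-1-,10--
  15 | -11-,1-1-
Essential prime implicants: -00-, -11-, 0--0
Petrick residual → 1-1-
Minimum SOP uses 4 PIs: b'c' + bc + a'd' + ac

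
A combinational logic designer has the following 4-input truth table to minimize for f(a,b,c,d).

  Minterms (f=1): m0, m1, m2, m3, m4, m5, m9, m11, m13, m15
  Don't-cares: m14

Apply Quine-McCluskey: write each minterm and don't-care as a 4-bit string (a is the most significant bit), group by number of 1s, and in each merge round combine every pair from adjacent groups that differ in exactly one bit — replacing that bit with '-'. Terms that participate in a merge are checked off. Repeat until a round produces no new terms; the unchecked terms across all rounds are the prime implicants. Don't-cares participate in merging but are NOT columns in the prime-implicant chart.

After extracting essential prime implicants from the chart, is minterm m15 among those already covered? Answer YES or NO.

size-2^0 implicants → 0000(✓)  0001(✓)  0010(✓)  0011(✓)  0100(✓)  0101(✓)  1001(✓)  1011(✓)  1101(✓)  1110(✓)  1111(✓)
size-2^1 implicants → -001(✓)  -011(✓)  -101(✓)  0-00(✓)  0-01(✓)  00-0(✓)  00-1(✓)  000-(✓)  001-(✓)  010-(✓)  1-01(✓)  1-11(✓)  10-1(✓)  11-1(✓)  111-
size-2^2 implicants → --01  -0-1  0-0-  00--  1--1
Unchecked terms (primes): --01, -0-1, 0-0-, 00--, 1--1, 111-
Minterm coverage:
  m0 ⊆ 0-0-,00--
  m1 ⊆ --01,-0-1,0-0-,00--
  m2 ⊆ 00-- [E]
  m3 ⊆ -0-1,00--
  m4 ⊆ 0-0- [E]
  m5 ⊆ --01,0-0-
  m9 ⊆ --01,-0-1,1--1
  m11 ⊆ -0-1,1--1
  m13 ⊆ --01,1--1
  m15 ⊆ 1--1,111-
E = {0-0-, 00--}

NO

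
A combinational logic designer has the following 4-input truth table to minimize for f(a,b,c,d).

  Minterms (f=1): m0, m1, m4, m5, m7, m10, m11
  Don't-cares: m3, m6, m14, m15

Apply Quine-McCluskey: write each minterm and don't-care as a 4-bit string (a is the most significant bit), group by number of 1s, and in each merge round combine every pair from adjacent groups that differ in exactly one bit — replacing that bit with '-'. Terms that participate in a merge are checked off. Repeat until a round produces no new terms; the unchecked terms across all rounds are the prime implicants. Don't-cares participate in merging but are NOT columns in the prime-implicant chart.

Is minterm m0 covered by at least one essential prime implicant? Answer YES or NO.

size-2^0 implicants → 0000(✓)  0001(✓)  0011(✓)  0100(✓)  0101(✓)  0110(✓)  0111(✓)  1010(✓)  1011(✓)  1110(✓)  1111(✓)
size-2^1 implicants → -011(✓)  -110(✓)  -111(✓)  0-00(✓)  0-01(✓)  0-11(✓)  00-1(✓)  000-(✓)  01-0(✓)  01-1(✓)  010-(✓)  011-(✓)  1-10(✓)  1-11(✓)  101-(✓)  111-(✓)
size-2^2 implicants → --11  -11-  0--1  0-0-  01--  1-1-
Unchecked terms (primes): --11, -11-, 0--1, 0-0-, 01--, 1-1-
Minterm coverage:
  m0 ⊆ 0-0- [E]
  m1 ⊆ 0--1,0-0-
  m4 ⊆ 0-0-,01--
  m5 ⊆ 0--1,0-0-,01--
  m7 ⊆ --11,-11-,0--1,01--
  m10 ⊆ 1-1- [E]
  m11 ⊆ --11,1-1-
E = {0-0-, 1-1-}

YES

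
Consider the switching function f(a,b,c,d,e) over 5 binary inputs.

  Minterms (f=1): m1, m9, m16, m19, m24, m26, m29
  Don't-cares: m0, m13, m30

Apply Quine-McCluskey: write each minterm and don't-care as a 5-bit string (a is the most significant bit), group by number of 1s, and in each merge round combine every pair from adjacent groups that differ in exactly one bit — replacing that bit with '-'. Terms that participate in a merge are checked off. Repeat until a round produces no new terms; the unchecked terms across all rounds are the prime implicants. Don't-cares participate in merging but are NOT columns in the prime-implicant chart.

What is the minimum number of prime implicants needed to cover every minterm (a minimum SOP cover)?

5

size-2^0 implicants → 00000(✓)  00001(✓)  01001(✓)  01101(✓)  10000(✓)  10011  11000(✓)  11010(✓)  11101(✓)  11110(✓)
size-2^1 implicants → -0000  -1101  0-001  0000-  01-01  1-000  11-10  110-0
Unchecked terms (primes): -0000, -1101, 0-001, 0000-, 01-01, 1-000, 10011, 11-10, 110-0
Minterm coverage:
  m1 ⊆ 0-001,0000-
  m9 ⊆ 0-001,01-01
  m16 ⊆ -0000,1-000
  m19 ⊆ 10011 [E]
  m24 ⊆ 1-000,110-0
  m26 ⊆ 11-10,110-0
  m29 ⊆ -1101 [E]
E = {-1101, 10011}
Petrick residual → -0000, 0-001, 110-0
Cover = b'c'd'e' + bcd'e + a'c'd'e + ab'c'de + abc'e'  |cover|=5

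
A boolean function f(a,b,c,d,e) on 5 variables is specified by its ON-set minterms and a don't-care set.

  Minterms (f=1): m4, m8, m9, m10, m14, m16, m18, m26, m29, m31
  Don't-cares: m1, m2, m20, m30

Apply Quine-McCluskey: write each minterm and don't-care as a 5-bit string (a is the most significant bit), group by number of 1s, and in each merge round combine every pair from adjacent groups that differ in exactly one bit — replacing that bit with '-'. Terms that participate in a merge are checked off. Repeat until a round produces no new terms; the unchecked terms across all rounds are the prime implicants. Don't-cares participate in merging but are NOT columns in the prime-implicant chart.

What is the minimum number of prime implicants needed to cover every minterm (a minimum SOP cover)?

[col 0] 00001*, 00010*, 00100*, 01000*, 01001*, 01010*, 01110*, 10000*, 10010*, 10100*, 11010*, 11101*, 11110*, 11111*
[col 1] -0010*, -0100, -1010*, -1110*, 0-001, 0-010*, 01-10*, 010-0, 0100-, 1-010*, 10-00, 100-0, 11-10*, 111-1, 1111-
[col 2] --010, -1-10
Prime implicants: --010, -0100, -1-10, 0-001, 010-0, 0100-, 10-00, 100-0, 111-1, 1111-
PI chart (minterm → PIs covering it):
  4 | -0100  (sole → essential)
  8 | 010-0,0100-
  9 | 0-001,0100-
  10 | --010,-1-10,010-0
  14 | -1-10  (sole → essential)
  16 | 10-00,100-0
  18 | --010,100-0
  26 | --010,-1-10
  29 | 111-1  (sole → essential)
  31 | 111-1,1111-
Essential prime implicants: -0100, -1-10, 111-1
Petrick residual → 0100-, 100-0
Minimum SOP uses 5 PIs: b'cd'e' + bde' + a'bc'd' + ab'c'e' + abce

5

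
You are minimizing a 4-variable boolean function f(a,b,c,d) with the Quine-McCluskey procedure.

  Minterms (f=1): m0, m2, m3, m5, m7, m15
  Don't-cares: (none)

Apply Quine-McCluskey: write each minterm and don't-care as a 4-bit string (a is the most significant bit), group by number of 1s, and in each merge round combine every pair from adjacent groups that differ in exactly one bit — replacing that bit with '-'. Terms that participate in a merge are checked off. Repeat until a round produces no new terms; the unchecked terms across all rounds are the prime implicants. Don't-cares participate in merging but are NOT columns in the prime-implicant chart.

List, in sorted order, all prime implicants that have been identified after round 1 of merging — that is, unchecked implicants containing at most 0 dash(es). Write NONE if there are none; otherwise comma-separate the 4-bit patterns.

NONE

[col 0] 0000*, 0010*, 0011*, 0101*, 0111*, 1111*
[col 1] -111, 0-11, 00-0, 001-, 01-1
Prime implicants: -111, 0-11, 00-0, 001-, 01-1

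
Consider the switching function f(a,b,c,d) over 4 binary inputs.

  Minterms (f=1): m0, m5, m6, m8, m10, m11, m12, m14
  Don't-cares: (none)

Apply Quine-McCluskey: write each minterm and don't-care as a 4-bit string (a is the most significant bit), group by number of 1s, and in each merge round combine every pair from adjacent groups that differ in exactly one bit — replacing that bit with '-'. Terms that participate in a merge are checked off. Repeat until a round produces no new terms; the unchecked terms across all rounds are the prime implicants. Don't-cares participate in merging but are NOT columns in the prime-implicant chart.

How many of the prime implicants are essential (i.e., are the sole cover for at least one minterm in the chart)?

5

[col 0] 0000*, 0101, 0110*, 1000*, 1010*, 1011*, 1100*, 1110*
[col 1] -000, -110, 1-00*, 1-10*, 10-0*, 101-, 11-0*
[col 2] 1--0
Prime implicants: -000, -110, 0101, 1--0, 101-
PI chart (minterm → PIs covering it):
  0 | -000  (sole → essential)
  5 | 0101  (sole → essential)
  6 | -110  (sole → essential)
  8 | -000,1--0
  10 | 1--0,101-
  11 | 101-  (sole → essential)
  12 | 1--0  (sole → essential)
  14 | -110,1--0
Essential prime implicants: -000, -110, 0101, 1--0, 101-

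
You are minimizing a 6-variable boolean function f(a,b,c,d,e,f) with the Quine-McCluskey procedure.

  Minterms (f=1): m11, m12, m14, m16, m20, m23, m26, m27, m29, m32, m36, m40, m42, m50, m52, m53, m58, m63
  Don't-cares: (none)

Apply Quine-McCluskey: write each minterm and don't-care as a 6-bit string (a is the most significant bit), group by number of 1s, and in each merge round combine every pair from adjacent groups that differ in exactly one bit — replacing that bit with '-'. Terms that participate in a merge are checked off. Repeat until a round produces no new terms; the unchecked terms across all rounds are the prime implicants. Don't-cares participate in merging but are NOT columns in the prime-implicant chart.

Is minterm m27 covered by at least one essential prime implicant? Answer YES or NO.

YES

size-2^0 implicants → 001011(✓)  001100(✓)  001110(✓)  010000(✓)  010100(✓)  010111  011010(✓)  011011(✓)  011101  100000(✓)  100100(✓)  101000(✓)  101010(✓)  110010(✓)  110100(✓)  110101(✓)  111010(✓)  111111
size-2^1 implicants → -10100  -11010  0-1011  0011-0  010-00  01101-  1-0100  1-1010  10-000  100-00  1010-0  11-010  11010-
Unchecked terms (primes): -10100, -11010, 0-1011, 0011-0, 010-00, 010111, 01101-, 011101, 1-0100, 1-1010, 10-000, 100-00, 1010-0, 11-010, 11010-, 111111
Minterm coverage:
  m11 ⊆ 0-1011 [E]
  m12 ⊆ 0011-0 [E]
  m14 ⊆ 0011-0 [E]
  m16 ⊆ 010-00 [E]
  m20 ⊆ -10100,010-00
  m23 ⊆ 010111 [E]
  m26 ⊆ -11010,01101-
  m27 ⊆ 0-1011,01101-
  m29 ⊆ 011101 [E]
  m32 ⊆ 10-000,100-00
  m36 ⊆ 1-0100,100-00
  m40 ⊆ 10-000,1010-0
  m42 ⊆ 1-1010,1010-0
  m50 ⊆ 11-010 [E]
  m52 ⊆ -10100,1-0100,11010-
  m53 ⊆ 11010- [E]
  m58 ⊆ -11010,1-1010,11-010
  m63 ⊆ 111111 [E]
E = {0-1011, 0011-0, 010-00, 010111, 011101, 11-010, 11010-, 111111}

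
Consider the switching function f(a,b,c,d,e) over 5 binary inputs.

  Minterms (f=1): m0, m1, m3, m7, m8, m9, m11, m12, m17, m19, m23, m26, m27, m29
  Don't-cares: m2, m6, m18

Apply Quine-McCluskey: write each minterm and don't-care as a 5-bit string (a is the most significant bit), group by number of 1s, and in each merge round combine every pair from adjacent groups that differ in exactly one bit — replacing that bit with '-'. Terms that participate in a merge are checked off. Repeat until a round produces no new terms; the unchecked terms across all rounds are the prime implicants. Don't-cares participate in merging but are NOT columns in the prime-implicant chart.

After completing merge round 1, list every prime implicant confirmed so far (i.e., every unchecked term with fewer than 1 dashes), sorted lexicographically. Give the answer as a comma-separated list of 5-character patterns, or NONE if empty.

11101

size-2^0 implicants → 00000(✓)  00001(✓)  00010(✓)  00011(✓)  00110(✓)  00111(✓)  01000(✓)  01001(✓)  01011(✓)  01100(✓)  10001(✓)  10010(✓)  10011(✓)  10111(✓)  11010(✓)  11011(✓)  11101
size-2^1 implicants → -0001(✓)  -0010(✓)  -0011(✓)  -0111(✓)  -1011(✓)  0-000(✓)  0-001(✓)  0-011(✓)  00-10(✓)  00-11(✓)  000-0(✓)  000-1(✓)  0000-(✓)  0001-(✓)  0011-(✓)  01-00  010-1(✓)  0100-(✓)  1-010(✓)  1-011(✓)  10-11(✓)  100-1(✓)  1001-(✓)  1101-(✓)
size-2^2 implicants → --011  -0-11  -00-1  -001-  0-0-1  0-00-  00-1-  000--  1-01-
Unchecked terms (primes): --011, -0-11, -00-1, -001-, 0-0-1, 0-00-, 00-1-, 000--, 01-00, 1-01-, 11101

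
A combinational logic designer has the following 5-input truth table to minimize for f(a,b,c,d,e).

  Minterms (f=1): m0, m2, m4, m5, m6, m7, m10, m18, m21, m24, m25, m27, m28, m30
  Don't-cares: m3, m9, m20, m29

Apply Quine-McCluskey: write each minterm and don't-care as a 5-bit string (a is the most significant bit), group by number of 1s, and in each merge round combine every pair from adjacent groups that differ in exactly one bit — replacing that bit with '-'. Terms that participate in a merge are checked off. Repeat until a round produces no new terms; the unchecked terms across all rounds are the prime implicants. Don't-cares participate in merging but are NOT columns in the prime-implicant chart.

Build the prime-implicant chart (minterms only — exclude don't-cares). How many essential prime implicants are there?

6

[col 0] 00000*, 00010*, 00011*, 00100*, 00101*, 00110*, 00111*, 01001*, 01010*, 10010*, 10100*, 10101*, 11000*, 11001*, 11011*, 11100*, 11101*, 11110*
[col 1] -0010, -0100*, -0101*, -1001, 0-010, 00-00*, 00-10*, 00-11*, 000-0*, 0001-*, 001-0*, 001-1*, 0010-*, 0011-*, 1-100*, 1-101*, 1010-*, 11-00*, 11-01*, 110-1, 1100-*, 111-0, 1110-*
[col 2] -010-, 00--0, 00-1-, 001--, 1-10-, 11-0-
Prime implicants: -0010, -010-, -1001, 0-010, 00--0, 00-1-, 001--, 1-10-, 11-0-, 110-1, 111-0
PI chart (minterm → PIs covering it):
  0 | 00--0  (sole → essential)
  2 | -0010,0-010,00--0,00-1-
  4 | -010-,00--0,001--
  5 | -010-,001--
  6 | 00--0,00-1-,001--
  7 | 00-1-,001--
  10 | 0-010  (sole → essential)
  18 | -0010  (sole → essential)
  21 | -010-,1-10-
  24 | 11-0-  (sole → essential)
  25 | -1001,11-0-,110-1
  27 | 110-1  (sole → essential)
  28 | 1-10-,11-0-,111-0
  30 | 111-0  (sole → essential)
Essential prime implicants: -0010, 0-010, 00--0, 11-0-, 110-1, 111-0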